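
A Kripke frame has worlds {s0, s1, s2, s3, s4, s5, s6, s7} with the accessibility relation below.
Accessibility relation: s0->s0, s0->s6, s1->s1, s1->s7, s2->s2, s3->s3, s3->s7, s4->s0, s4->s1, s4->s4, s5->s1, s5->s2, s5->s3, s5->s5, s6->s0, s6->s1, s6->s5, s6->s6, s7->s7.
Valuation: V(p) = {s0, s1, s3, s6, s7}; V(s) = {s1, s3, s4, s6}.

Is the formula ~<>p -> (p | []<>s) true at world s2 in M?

At s2: ~<>p is true, p | []<>s is false, so ~<>p -> (p | []<>s) is false.
  At s2: <>p is false, so ~<>p is true.
    At s2: <>p requires p at some successor in {s2}.
      At s2: p is false.
    So <>p is false at s2.
  At s2: p is false, []<>s is false, so p | []<>s is false.
    At s2: []<>s requires <>s at every successor {s2}.
      <>s fails at s2, so []<>s is false at s2.

No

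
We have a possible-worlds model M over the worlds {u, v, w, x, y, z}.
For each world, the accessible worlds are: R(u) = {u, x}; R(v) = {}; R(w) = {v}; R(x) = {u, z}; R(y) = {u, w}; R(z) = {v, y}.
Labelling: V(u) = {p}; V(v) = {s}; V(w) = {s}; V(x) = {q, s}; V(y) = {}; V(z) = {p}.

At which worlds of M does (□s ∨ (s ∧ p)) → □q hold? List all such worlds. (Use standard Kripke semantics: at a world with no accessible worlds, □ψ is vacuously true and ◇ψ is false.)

Recall that □ψ holds at a world iff ψ holds at every accessible world, and ◇ψ holds iff ψ holds at some accessible world.
Let φ = (□s ∨ (s ∧ p)) → □q. Evaluate φ at each world:
  u (successors {u, x}): φ is true.
  v (successors ∅): φ is true.
  w (successors {v}): φ is false.
  x (successors {u, z}): φ is true.
  y (successors {u, w}): φ is true.
  z (successors {v, y}): φ is true.
For instance, at x:
  At x: □s ∨ (s ∧ p) is false, □q is false, so (□s ∨ (s ∧ p)) → □q is true.
    At x: □s is false, s ∧ p is false, so □s ∨ (s ∧ p) is false.
      At x: □s requires s at every successor {u, z}.
        s fails at u, so □s is false at x.
    At x: □q requires q at every successor {u, z}.
      q fails at u, so □q is false at x.
Satisfying worlds: {u, v, x, y, z}

u, v, x, y, z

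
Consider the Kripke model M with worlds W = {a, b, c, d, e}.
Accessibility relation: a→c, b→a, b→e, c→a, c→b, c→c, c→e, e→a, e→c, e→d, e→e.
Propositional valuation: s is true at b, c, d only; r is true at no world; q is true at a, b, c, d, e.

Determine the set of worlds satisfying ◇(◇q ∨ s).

Let φ = ◇(◇q ∨ s). Evaluate φ at each world:
  a (successors {c}): φ is true.
  b (successors {a, e}): φ is true.
  c (successors {a, b, c, e}): φ is true.
  d (successors ∅): φ is false.
  e (successors {a, c, d, e}): φ is true.
For instance, at b:
  At b: ◇(◇q ∨ s) requires ◇q ∨ s at some successor in {a, e}.
    ◇q ∨ s holds at a, so ◇(◇q ∨ s) is true at b.
      At a: ◇q is true, s is false, so ◇q ∨ s is true.
Satisfying worlds: {a, b, c, e}

a, b, c, e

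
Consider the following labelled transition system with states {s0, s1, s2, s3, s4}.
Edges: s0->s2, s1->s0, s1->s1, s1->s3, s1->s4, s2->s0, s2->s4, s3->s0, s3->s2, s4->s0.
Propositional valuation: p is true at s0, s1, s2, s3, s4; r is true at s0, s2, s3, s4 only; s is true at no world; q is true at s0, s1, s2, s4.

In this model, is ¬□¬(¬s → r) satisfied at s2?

Recall that □ψ holds at a world iff ψ holds at every accessible world, and ◇ψ holds iff ψ holds at some accessible world.
At s2: □¬(¬s → r) is false, so ¬□¬(¬s → r) is true.
  At s2: □¬(¬s → r) requires ¬(¬s → r) at every successor {s0, s4}.
    ¬(¬s → r) fails at s0, so □¬(¬s → r) is false at s2.

Yes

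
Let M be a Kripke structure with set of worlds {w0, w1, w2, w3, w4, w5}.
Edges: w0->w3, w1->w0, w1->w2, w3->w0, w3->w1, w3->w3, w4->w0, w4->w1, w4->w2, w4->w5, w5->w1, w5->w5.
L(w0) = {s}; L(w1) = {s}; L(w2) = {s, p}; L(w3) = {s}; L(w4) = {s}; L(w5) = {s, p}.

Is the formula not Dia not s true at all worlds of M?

Let φ = not Dia not s. Evaluate φ at each world:
  w0 (successors {w3}): φ is true.
  w1 (successors {w0, w2}): φ is true.
  w2 (successors ∅): φ is true.
  w3 (successors {w0, w1, w3}): φ is true.
  w4 (successors {w0, w1, w2, w5}): φ is true.
  w5 (successors {w1, w5}): φ is true.
For instance, at w1:
  At w1: Dia not s is false, so not Dia not s is true.
    At w1: Dia not s requires not s at some successor in {w0, w2}.
      At w0: not s is false.
      At w2: not s is false.
    So Dia not s is false at w1.

Yes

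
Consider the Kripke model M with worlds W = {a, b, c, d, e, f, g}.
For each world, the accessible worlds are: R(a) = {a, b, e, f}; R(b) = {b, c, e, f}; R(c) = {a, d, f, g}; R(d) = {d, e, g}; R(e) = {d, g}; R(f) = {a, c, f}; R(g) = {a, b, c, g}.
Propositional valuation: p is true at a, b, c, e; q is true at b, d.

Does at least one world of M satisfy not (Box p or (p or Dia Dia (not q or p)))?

No

Let φ = not (Box p or (p or Dia Dia (not q or p))). Evaluate φ at each world:
  a (successors {a, b, e, f}): φ is false.
  b (successors {b, c, e, f}): φ is false.
  c (successors {a, d, f, g}): φ is false.
  d (successors {d, e, g}): φ is false.
  e (successors {d, g}): φ is false.
  f (successors {a, c, f}): φ is false.
  g (successors {a, b, c, g}): φ is false.
For instance, at b:
  At b: Box p or (p or Dia Dia (not q or p)) is true, so not (Box p or (p or Dia Dia (not q or p))) is false.
    At b: Box p is false, p or Dia Dia (not q or p) is true, so Box p or (p or Dia Dia (not q or p)) is true.
      At b: Box p requires p at every successor {b, c, e, f}.
        p fails at f, so Box p is false at b.
      At b: p is true, Dia Dia (not q or p) is true, so p or Dia Dia (not q or p) is true.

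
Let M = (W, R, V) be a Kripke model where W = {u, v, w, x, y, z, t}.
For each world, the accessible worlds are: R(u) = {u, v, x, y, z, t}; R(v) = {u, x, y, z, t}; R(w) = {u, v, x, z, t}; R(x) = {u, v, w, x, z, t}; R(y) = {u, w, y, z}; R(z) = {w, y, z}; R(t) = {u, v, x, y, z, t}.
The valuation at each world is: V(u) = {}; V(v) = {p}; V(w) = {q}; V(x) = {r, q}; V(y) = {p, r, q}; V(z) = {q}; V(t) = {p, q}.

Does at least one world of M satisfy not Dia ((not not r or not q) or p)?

Let φ = not Dia ((not not r or not q) or p). Evaluate φ at each world:
  u (successors {u, v, x, y, z, t}): φ is false.
  v (successors {u, x, y, z, t}): φ is false.
  w (successors {u, v, x, z, t}): φ is false.
  x (successors {u, v, w, x, z, t}): φ is false.
  y (successors {u, w, y, z}): φ is false.
  z (successors {w, y, z}): φ is false.
  t (successors {u, v, x, y, z, t}): φ is false.
For instance, at u:
  At u: Dia ((not not r or not q) or p) is true, so not Dia ((not not r or not q) or p) is false.
    At u: Dia ((not not r or not q) or p) requires (not not r or not q) or p at some successor in {u, v, x, y, z, t}.
      (not not r or not q) or p holds at u, so Dia ((not not r or not q) or p) is true at u.

No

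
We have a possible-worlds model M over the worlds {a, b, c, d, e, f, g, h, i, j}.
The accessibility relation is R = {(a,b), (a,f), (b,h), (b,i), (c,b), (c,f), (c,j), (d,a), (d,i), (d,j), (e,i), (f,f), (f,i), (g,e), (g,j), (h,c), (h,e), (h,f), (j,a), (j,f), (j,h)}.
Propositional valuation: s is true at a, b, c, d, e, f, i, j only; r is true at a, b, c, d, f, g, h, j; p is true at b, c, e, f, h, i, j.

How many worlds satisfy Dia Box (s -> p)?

9

Let φ = Dia Box (s -> p). Evaluate φ at each world:
  a (successors {b, f}): φ is true.
  b (successors {h, i}): φ is true.
  c (successors {b, f, j}): φ is true.
  d (successors {a, i, j}): φ is true.
  e (successors {i}): φ is true.
  f (successors {f, i}): φ is true.
  g (successors {e, j}): φ is true.
  h (successors {c, e, f}): φ is true.
  i (successors ∅): φ is false.
  j (successors {a, f, h}): φ is true.
For instance, at a:
  At a: Dia Box (s -> p) requires Box (s -> p) at some successor in {b, f}.
    Box (s -> p) holds at b, so Dia Box (s -> p) is true at a.
      At b: Box (s -> p) requires s -> p at every successor {h, i}.
        At h: s -> p is true.
        At i: s -> p is true.
      So Box (s -> p) is true at b.
Satisfying worlds: {a, b, c, d, e, f, g, h, j}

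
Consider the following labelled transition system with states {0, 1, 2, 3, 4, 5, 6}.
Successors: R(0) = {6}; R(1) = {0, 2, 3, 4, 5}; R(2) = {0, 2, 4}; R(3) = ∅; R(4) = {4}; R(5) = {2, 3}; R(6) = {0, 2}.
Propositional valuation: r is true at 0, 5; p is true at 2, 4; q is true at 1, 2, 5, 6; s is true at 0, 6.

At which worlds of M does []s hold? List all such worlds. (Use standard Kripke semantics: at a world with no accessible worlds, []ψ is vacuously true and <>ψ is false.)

Let φ = []s. Evaluate φ at each world:
  0 (successors {6}): φ is true.
  1 (successors {0, 2, 3, 4, 5}): φ is false.
  2 (successors {0, 2, 4}): φ is false.
  3 (successors ∅): φ is true.
  4 (successors {4}): φ is false.
  5 (successors {2, 3}): φ is false.
  6 (successors {0, 2}): φ is false.
For instance, at 6:
  At 6: []s requires s at every successor {0, 2}.
    s fails at 2, so []s is false at 6.
Satisfying worlds: {0, 3}

0, 3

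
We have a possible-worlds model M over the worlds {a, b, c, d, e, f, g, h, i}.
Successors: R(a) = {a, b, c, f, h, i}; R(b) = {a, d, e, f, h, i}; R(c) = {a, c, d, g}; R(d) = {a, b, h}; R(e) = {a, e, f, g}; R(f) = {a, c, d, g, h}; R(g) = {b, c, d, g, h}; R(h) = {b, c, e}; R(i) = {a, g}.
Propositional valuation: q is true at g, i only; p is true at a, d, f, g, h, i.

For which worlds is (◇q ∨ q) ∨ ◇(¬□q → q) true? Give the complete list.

a, b, c, e, f, g, i

Recall that □ψ holds at a world iff ψ holds at every accessible world, and ◇ψ holds iff ψ holds at some accessible world.
Let φ = (◇q ∨ q) ∨ ◇(¬□q → q). Evaluate φ at each world:
  a (successors {a, b, c, f, h, i}): φ is true.
  b (successors {a, d, e, f, h, i}): φ is true.
  c (successors {a, c, d, g}): φ is true.
  d (successors {a, b, h}): φ is false.
  e (successors {a, e, f, g}): φ is true.
  f (successors {a, c, d, g, h}): φ is true.
  g (successors {b, c, d, g, h}): φ is true.
  h (successors {b, c, e}): φ is false.
  i (successors {a, g}): φ is true.
For instance, at f:
  At f: ◇q ∨ q is true, ◇(¬□q → q) is true, so (◇q ∨ q) ∨ ◇(¬□q → q) is true.
    At f: ◇q is true, q is false, so ◇q ∨ q is true.
      At f: ◇q requires q at some successor in {a, c, d, g, h}.
        q holds at g, so ◇q is true at f.
    At f: ◇(¬□q → q) requires ¬□q → q at some successor in {a, c, d, g, h}.
      ¬□q → q holds at g, so ◇(¬□q → q) is true at f.
Satisfying worlds: {a, b, c, e, f, g, i}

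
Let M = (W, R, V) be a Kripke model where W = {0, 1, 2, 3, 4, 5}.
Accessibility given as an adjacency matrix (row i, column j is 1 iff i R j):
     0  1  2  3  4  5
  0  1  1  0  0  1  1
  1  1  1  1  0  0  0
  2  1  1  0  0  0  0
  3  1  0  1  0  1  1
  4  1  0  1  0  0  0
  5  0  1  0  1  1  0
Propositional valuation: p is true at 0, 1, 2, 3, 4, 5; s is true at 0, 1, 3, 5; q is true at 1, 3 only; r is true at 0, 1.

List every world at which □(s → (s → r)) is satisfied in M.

Let φ = □(s → (s → r)). Evaluate φ at each world:
  0 (successors {0, 1, 4, 5}): φ is false.
  1 (successors {0, 1, 2}): φ is true.
  2 (successors {0, 1}): φ is true.
  3 (successors {0, 2, 4, 5}): φ is false.
  4 (successors {0, 2}): φ is true.
  5 (successors {1, 3, 4}): φ is false.
For instance, at 3:
  At 3: □(s → (s → r)) requires s → (s → r) at every successor {0, 2, 4, 5}.
    s → (s → r) fails at 5, so □(s → (s → r)) is false at 3.
Satisfying worlds: {1, 2, 4}

1, 2, 4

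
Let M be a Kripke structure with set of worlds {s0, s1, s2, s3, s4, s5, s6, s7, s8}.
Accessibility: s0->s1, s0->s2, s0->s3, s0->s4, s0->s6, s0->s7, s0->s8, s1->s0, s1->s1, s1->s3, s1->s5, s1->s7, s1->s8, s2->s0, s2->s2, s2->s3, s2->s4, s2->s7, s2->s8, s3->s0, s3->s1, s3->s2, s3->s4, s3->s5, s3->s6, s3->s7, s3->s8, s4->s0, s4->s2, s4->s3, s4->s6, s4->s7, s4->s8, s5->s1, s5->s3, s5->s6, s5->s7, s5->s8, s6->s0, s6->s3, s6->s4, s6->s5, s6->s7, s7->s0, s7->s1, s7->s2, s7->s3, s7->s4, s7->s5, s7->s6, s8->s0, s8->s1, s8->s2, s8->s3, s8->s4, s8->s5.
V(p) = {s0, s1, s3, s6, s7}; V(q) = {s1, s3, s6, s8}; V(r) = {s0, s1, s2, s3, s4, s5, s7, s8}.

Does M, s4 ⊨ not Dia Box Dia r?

At s4: Dia Box Dia r is true, so not Dia Box Dia r is false.
  At s4: Dia Box Dia r requires Box Dia r at some successor in {s0, s2, s3, s6, s7, s8}.
    Box Dia r holds at s0, so Dia Box Dia r is true at s4.
      At s0: Box Dia r requires Dia r at every successor {s1, s2, s3, s4, s6, s7, s8}.
        At s1: Dia r is true.
        At s2: Dia r is true.
        At s3: Dia r is true.
        At s4: Dia r is true.
        At s6: Dia r is true.
        At s7: Dia r is true.
        At s8: Dia r is true.
      So Box Dia r is true at s0.

No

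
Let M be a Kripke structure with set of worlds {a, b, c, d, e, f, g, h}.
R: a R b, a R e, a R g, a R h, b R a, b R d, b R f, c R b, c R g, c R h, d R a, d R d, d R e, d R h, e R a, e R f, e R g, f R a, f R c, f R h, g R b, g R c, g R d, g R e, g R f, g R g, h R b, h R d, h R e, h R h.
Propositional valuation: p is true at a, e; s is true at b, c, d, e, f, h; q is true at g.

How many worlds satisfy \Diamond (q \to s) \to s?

6

Let φ = \Diamond (q \to s) \to s. Evaluate φ at each world:
  a (successors {b, e, g, h}): φ is false.
  b (successors {a, d, f}): φ is true.
  c (successors {b, g, h}): φ is true.
  d (successors {a, d, e, h}): φ is true.
  e (successors {a, f, g}): φ is true.
  f (successors {a, c, h}): φ is true.
  g (successors {b, c, d, e, f, g}): φ is false.
  h (successors {b, d, e, h}): φ is true.
For instance, at e:
  At e: \Diamond (q \to s) is true, s is true, so \Diamond (q \to s) \to s is true.
    At e: \Diamond (q \to s) requires q \to s at some successor in {a, f, g}.
      q \to s holds at a, so \Diamond (q \to s) is true at e.
Satisfying worlds: {b, c, d, e, f, h}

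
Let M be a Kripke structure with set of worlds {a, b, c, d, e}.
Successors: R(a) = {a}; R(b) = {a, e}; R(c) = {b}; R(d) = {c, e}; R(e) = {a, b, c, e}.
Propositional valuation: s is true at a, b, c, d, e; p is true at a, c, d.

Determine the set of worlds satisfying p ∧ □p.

a

Let φ = p ∧ □p. Evaluate φ at each world:
  a (successors {a}): φ is true.
  b (successors {a, e}): φ is false.
  c (successors {b}): φ is false.
  d (successors {c, e}): φ is false.
  e (successors {a, b, c, e}): φ is false.
For instance, at c:
  At c: p is true, □p is false, so p ∧ □p is false.
    At c: □p requires p at every successor {b}.
      p fails at b, so □p is false at c.
Satisfying worlds: {a}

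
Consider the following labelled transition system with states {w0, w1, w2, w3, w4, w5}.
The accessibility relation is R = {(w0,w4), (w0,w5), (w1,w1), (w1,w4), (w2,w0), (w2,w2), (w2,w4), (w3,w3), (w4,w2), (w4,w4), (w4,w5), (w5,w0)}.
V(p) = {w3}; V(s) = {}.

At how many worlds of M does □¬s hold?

6

Let φ = □¬s. Evaluate φ at each world:
  w0 (successors {w4, w5}): φ is true.
  w1 (successors {w1, w4}): φ is true.
  w2 (successors {w0, w2, w4}): φ is true.
  w3 (successors {w3}): φ is true.
  w4 (successors {w2, w4, w5}): φ is true.
  w5 (successors {w0}): φ is true.
For instance, at w3:
  At w3: □¬s requires ¬s at every successor {w3}.
    At w3: ¬s is true.
  So □¬s is true at w3.
Satisfying worlds: {w0, w1, w2, w3, w4, w5}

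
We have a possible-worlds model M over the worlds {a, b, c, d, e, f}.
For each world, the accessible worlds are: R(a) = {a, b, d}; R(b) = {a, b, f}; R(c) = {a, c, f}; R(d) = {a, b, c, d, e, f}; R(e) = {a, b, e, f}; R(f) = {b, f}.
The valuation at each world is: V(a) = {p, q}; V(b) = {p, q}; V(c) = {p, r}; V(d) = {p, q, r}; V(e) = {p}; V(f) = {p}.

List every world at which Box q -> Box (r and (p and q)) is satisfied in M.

b, c, d, e, f

Recall that Box ψ holds at a world iff ψ holds at every accessible world, and Dia ψ holds iff ψ holds at some accessible world.
Let φ = Box q -> Box (r and (p and q)). Evaluate φ at each world:
  a (successors {a, b, d}): φ is false.
  b (successors {a, b, f}): φ is true.
  c (successors {a, c, f}): φ is true.
  d (successors {a, b, c, d, e, f}): φ is true.
  e (successors {a, b, e, f}): φ is true.
  f (successors {b, f}): φ is true.
For instance, at b:
  At b: Box q is false, Box (r and (p and q)) is false, so Box q -> Box (r and (p and q)) is true.
    At b: Box q requires q at every successor {a, b, f}.
      q fails at f, so Box q is false at b.
    At b: Box (r and (p and q)) requires r and (p and q) at every successor {a, b, f}.
      r and (p and q) fails at a, so Box (r and (p and q)) is false at b.
Satisfying worlds: {b, c, d, e, f}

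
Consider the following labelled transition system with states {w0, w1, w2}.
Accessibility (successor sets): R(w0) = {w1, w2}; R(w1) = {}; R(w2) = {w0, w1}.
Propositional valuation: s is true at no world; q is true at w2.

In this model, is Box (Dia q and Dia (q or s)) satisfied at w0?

No

Recall that Box ψ holds at a world iff ψ holds at every accessible world, and Dia ψ holds iff ψ holds at some accessible world.
At w0: Box (Dia q and Dia (q or s)) requires Dia q and Dia (q or s) at every successor {w1, w2}.
  Dia q and Dia (q or s) fails at w1, so Box (Dia q and Dia (q or s)) is false at w0.
    At w1: Dia q is false, Dia (q or s) is false, so Dia q and Dia (q or s) is false.
      At w1: no accessible worlds, so Dia q is false.
      At w1: no accessible worlds, so Dia (q or s) is false.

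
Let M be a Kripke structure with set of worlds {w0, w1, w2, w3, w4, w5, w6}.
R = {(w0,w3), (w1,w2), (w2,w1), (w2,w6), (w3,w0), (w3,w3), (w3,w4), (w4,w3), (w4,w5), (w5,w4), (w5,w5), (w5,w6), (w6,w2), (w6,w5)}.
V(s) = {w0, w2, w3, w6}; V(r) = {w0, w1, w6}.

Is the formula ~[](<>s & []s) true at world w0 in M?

At w0: [](<>s & []s) is false, so ~[](<>s & []s) is true.
  At w0: [](<>s & []s) requires <>s & []s at every successor {w3}.
    <>s & []s fails at w3, so [](<>s & []s) is false at w0.
      At w3: <>s is true, []s is false, so <>s & []s is false.

Yes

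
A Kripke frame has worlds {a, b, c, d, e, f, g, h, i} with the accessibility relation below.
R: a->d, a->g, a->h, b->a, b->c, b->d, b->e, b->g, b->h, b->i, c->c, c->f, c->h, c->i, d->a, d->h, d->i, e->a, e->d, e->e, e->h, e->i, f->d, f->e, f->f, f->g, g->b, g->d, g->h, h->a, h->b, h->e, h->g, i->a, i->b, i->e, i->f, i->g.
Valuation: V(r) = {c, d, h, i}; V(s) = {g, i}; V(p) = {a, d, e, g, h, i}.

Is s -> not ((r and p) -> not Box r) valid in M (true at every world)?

Let φ = s -> not ((r and p) -> not Box r). Evaluate φ at each world:
  a (successors {d, g, h}): φ is true.
  b (successors {a, c, d, e, g, h, i}): φ is true.
  c (successors {c, f, h, i}): φ is true.
  d (successors {a, h, i}): φ is true.
  e (successors {a, d, e, h, i}): φ is true.
  f (successors {d, e, f, g}): φ is true.
  g (successors {b, d, h}): φ is false.
  h (successors {a, b, e, g}): φ is true.
  i (successors {a, b, e, f, g}): φ is false.
Detail at g (counterexample):
  At g: s is true, not ((r and p) -> not Box r) is false, so s -> not ((r and p) -> not Box r) is false.
    At g: (r and p) -> not Box r is true, so not ((r and p) -> not Box r) is false.
      At g: r and p is false, not Box r is true, so (r and p) -> not Box r is true.

No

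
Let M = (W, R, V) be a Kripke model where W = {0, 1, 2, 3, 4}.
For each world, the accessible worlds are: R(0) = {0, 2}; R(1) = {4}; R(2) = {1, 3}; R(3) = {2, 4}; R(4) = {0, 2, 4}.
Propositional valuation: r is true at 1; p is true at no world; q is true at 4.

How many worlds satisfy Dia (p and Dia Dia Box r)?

Recall that Box ψ holds at a world iff ψ holds at every accessible world, and Dia ψ holds iff ψ holds at some accessible world.
Let φ = Dia (p and Dia Dia Box r). Evaluate φ at each world:
  0 (successors {0, 2}): φ is false.
  1 (successors {4}): φ is false.
  2 (successors {1, 3}): φ is false.
  3 (successors {2, 4}): φ is false.
  4 (successors {0, 2, 4}): φ is false.
For instance, at 1:
  At 1: Dia (p and Dia Dia Box r) requires p and Dia Dia Box r at some successor in {4}.
    At 4: p and Dia Dia Box r is false.
  So Dia (p and Dia Dia Box r) is false at 1.
Satisfying worlds: none.

0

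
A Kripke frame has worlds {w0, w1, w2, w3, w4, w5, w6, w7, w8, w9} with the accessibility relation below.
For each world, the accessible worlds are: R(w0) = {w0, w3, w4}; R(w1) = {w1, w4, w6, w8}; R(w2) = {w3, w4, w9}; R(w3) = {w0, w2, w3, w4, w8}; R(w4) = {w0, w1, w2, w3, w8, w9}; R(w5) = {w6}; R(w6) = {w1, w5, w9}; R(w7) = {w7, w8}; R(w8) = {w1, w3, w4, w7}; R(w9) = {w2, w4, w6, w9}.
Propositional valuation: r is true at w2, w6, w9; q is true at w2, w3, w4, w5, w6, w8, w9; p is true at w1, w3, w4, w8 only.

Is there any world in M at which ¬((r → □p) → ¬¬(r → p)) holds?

Let φ = ¬((r → □p) → ¬¬(r → p)). Evaluate φ at each world:
  w0 (successors {w0, w3, w4}): φ is false.
  w1 (successors {w1, w4, w6, w8}): φ is false.
  w2 (successors {w3, w4, w9}): φ is false.
  w3 (successors {w0, w2, w3, w4, w8}): φ is false.
  w4 (successors {w0, w1, w2, w3, w8, w9}): φ is false.
  w5 (successors {w6}): φ is false.
  w6 (successors {w1, w5, w9}): φ is false.
  w7 (successors {w7, w8}): φ is false.
  w8 (successors {w1, w3, w4, w7}): φ is false.
  w9 (successors {w2, w4, w6, w9}): φ is false.
For instance, at w1:
  At w1: (r → □p) → ¬¬(r → p) is true, so ¬((r → □p) → ¬¬(r → p)) is false.
    At w1: r → □p is true, ¬¬(r → p) is true, so (r → □p) → ¬¬(r → p) is true.
      At w1: r is false, □p is false, so r → □p is true.

No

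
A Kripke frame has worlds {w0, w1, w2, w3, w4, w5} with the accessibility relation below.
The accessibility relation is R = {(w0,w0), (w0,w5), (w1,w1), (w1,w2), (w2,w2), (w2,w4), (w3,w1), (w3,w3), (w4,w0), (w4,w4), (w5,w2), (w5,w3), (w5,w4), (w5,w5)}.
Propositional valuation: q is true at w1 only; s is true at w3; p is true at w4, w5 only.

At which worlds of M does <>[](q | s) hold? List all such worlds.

w3, w5

Let φ = <>[](q | s). Evaluate φ at each world:
  w0 (successors {w0, w5}): φ is false.
  w1 (successors {w1, w2}): φ is false.
  w2 (successors {w2, w4}): φ is false.
  w3 (successors {w1, w3}): φ is true.
  w4 (successors {w0, w4}): φ is false.
  w5 (successors {w2, w3, w4, w5}): φ is true.
For instance, at w2:
  At w2: <>[](q | s) requires [](q | s) at some successor in {w2, w4}.
    At w2: [](q | s) is false.
    At w4: [](q | s) is false.
  So <>[](q | s) is false at w2.
Satisfying worlds: {w3, w5}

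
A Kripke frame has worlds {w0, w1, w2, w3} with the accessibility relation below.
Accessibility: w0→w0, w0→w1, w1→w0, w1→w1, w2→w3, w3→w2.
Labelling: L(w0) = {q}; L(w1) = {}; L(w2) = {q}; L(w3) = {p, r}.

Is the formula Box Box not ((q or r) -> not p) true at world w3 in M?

At w3: Box Box not ((q or r) -> not p) requires Box not ((q or r) -> not p) at every successor {w2}.
    At w2: Box not ((q or r) -> not p) requires not ((q or r) -> not p) at every successor {w3}.
      At w3: not ((q or r) -> not p) is true.
    So Box not ((q or r) -> not p) is true at w2.
So Box Box not ((q or r) -> not p) is true at w3.

Yes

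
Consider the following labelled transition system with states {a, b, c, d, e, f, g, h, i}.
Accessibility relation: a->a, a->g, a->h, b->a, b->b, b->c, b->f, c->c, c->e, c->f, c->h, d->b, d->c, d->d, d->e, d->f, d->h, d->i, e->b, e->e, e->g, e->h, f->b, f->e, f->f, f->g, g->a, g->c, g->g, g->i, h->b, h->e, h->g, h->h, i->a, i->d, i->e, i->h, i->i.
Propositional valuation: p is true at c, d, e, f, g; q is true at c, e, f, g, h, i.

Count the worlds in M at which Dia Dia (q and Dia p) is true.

9

Recall that Dia ψ holds at a world iff ψ holds at some accessible world.
Let φ = Dia Dia (q and Dia p). Evaluate φ at each world:
  a (successors {a, g, h}): φ is true.
  b (successors {a, b, c, f}): φ is true.
  c (successors {c, e, f, h}): φ is true.
  d (successors {b, c, d, e, f, h, i}): φ is true.
  e (successors {b, e, g, h}): φ is true.
  f (successors {b, e, f, g}): φ is true.
  g (successors {a, c, g, i}): φ is true.
  h (successors {b, e, g, h}): φ is true.
  i (successors {a, d, e, h, i}): φ is true.
For instance, at g:
  At g: Dia Dia (q and Dia p) requires Dia (q and Dia p) at some successor in {a, c, g, i}.
    Dia (q and Dia p) holds at a, so Dia Dia (q and Dia p) is true at g.
      At a: Dia (q and Dia p) requires q and Dia p at some successor in {a, g, h}.
        q and Dia p holds at g, so Dia (q and Dia p) is true at a.
Satisfying worlds: {a, b, c, d, e, f, g, h, i}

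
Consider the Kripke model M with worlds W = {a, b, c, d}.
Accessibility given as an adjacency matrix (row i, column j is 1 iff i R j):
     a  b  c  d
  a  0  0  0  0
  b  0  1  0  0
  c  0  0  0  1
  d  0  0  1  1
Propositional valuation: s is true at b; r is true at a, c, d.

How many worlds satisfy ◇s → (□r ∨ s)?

Let φ = ◇s → (□r ∨ s). Evaluate φ at each world:
  a (successors ∅): φ is true.
  b (successors {b}): φ is true.
  c (successors {d}): φ is true.
  d (successors {c, d}): φ is true.
For instance, at d:
  At d: ◇s is false, □r ∨ s is true, so ◇s → (□r ∨ s) is true.
    At d: ◇s requires s at some successor in {c, d}.
      At c: s is false.
      At d: s is false.
    So ◇s is false at d.
    At d: □r is true, s is false, so □r ∨ s is true.
      At d: □r requires r at every successor {c, d}.
        At c: r is true.
        At d: r is true.
      So □r is true at d.
Satisfying worlds: {a, b, c, d}

4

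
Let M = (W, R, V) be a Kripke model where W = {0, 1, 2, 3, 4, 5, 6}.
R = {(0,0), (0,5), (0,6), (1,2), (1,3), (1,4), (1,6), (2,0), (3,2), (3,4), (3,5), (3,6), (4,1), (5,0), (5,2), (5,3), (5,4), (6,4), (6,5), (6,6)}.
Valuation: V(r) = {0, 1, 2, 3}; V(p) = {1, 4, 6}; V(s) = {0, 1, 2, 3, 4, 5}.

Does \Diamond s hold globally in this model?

Let φ = \Diamond s. Evaluate φ at each world:
  0 (successors {0, 5, 6}): φ is true.
  1 (successors {2, 3, 4, 6}): φ is true.
  2 (successors {0}): φ is true.
  3 (successors {2, 4, 5, 6}): φ is true.
  4 (successors {1}): φ is true.
  5 (successors {0, 2, 3, 4}): φ is true.
  6 (successors {4, 5, 6}): φ is true.
For instance, at 0:
  At 0: \Diamond s requires s at some successor in {0, 5, 6}.
    s holds at 0, so \Diamond s is true at 0.

Yes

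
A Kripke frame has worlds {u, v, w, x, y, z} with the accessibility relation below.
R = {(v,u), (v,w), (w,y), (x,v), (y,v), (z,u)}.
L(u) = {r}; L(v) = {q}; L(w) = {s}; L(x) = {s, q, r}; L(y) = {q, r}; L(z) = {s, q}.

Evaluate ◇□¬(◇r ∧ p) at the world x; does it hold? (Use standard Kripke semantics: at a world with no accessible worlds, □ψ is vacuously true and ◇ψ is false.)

Recall that □ψ holds at a world iff ψ holds at every accessible world, and ◇ψ holds iff ψ holds at some accessible world.
At x: ◇□¬(◇r ∧ p) requires □¬(◇r ∧ p) at some successor in {v}.
  □¬(◇r ∧ p) holds at v, so ◇□¬(◇r ∧ p) is true at x.
    At v: □¬(◇r ∧ p) requires ¬(◇r ∧ p) at every successor {u, w}.
      At u: ¬(◇r ∧ p) is true.
      At w: ¬(◇r ∧ p) is true.
    So □¬(◇r ∧ p) is true at v.

Yes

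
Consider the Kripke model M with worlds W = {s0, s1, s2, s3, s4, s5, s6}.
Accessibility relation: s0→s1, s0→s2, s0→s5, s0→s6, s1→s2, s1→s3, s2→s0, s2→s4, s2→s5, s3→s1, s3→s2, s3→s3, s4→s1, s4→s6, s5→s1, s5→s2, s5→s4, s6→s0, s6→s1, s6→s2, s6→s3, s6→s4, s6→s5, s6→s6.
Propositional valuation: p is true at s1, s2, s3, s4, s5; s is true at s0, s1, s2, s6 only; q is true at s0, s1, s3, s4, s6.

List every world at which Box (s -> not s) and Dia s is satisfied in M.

none

Let φ = Box (s -> not s) and Dia s. Evaluate φ at each world:
  s0 (successors {s1, s2, s5, s6}): φ is false.
  s1 (successors {s2, s3}): φ is false.
  s2 (successors {s0, s4, s5}): φ is false.
  s3 (successors {s1, s2, s3}): φ is false.
  s4 (successors {s1, s6}): φ is false.
  s5 (successors {s1, s2, s4}): φ is false.
  s6 (successors {s0, s1, s2, s3, s4, s5, s6}): φ is false.
For instance, at s0:
  At s0: Box (s -> not s) is false, Dia s is true, so Box (s -> not s) and Dia s is false.
    At s0: Box (s -> not s) requires s -> not s at every successor {s1, s2, s5, s6}.
      s -> not s fails at s1, so Box (s -> not s) is false at s0.
    At s0: Dia s requires s at some successor in {s1, s2, s5, s6}.
      s holds at s1, so Dia s is true at s0.
Satisfying worlds: none.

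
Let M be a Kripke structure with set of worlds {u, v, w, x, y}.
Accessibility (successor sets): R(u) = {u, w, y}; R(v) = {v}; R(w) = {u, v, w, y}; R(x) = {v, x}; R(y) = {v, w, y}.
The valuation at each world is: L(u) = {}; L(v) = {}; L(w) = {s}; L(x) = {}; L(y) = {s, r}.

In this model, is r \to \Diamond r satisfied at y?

Recall that \Diamond ψ holds at a world iff ψ holds at some accessible world.
At y: r is true, \Diamond r is true, so r \to \Diamond r is true.
  At y: \Diamond r requires r at some successor in {v, w, y}.
    r holds at y, so \Diamond r is true at y.

Yes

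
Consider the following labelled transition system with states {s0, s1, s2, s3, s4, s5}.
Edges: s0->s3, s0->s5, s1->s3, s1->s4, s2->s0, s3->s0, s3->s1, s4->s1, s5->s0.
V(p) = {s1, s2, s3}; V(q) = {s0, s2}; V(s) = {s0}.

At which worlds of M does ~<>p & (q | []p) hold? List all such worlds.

s2

Recall that []ψ holds at a world iff ψ holds at every accessible world, and <>ψ holds iff ψ holds at some accessible world.
Let φ = ~<>p & (q | []p). Evaluate φ at each world:
  s0 (successors {s3, s5}): φ is false.
  s1 (successors {s3, s4}): φ is false.
  s2 (successors {s0}): φ is true.
  s3 (successors {s0, s1}): φ is false.
  s4 (successors {s1}): φ is false.
  s5 (successors {s0}): φ is false.
For instance, at s4:
  At s4: ~<>p is false, q | []p is true, so ~<>p & (q | []p) is false.
    At s4: <>p is true, so ~<>p is false.
      At s4: <>p requires p at some successor in {s1}.
        p holds at s1, so <>p is true at s4.
    At s4: q is false, []p is true, so q | []p is true.
      At s4: []p requires p at every successor {s1}.
        At s1: p is true.
      So []p is true at s4.
Satisfying worlds: {s2}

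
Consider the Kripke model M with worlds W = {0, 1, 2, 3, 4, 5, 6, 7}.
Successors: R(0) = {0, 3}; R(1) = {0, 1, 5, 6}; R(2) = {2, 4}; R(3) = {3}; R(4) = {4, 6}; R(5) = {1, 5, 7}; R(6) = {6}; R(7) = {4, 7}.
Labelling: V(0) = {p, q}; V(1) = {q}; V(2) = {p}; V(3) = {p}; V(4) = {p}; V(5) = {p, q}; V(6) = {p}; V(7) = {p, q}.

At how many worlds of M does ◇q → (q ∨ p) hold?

Let φ = ◇q → (q ∨ p). Evaluate φ at each world:
  0 (successors {0, 3}): φ is true.
  1 (successors {0, 1, 5, 6}): φ is true.
  2 (successors {2, 4}): φ is true.
  3 (successors {3}): φ is true.
  4 (successors {4, 6}): φ is true.
  5 (successors {1, 5, 7}): φ is true.
  6 (successors {6}): φ is true.
  7 (successors {4, 7}): φ is true.
For instance, at 3:
  At 3: ◇q is false, q ∨ p is true, so ◇q → (q ∨ p) is true.
    At 3: ◇q requires q at some successor in {3}.
      At 3: q is false.
    So ◇q is false at 3.
Satisfying worlds: {0, 1, 2, 3, 4, 5, 6, 7}

8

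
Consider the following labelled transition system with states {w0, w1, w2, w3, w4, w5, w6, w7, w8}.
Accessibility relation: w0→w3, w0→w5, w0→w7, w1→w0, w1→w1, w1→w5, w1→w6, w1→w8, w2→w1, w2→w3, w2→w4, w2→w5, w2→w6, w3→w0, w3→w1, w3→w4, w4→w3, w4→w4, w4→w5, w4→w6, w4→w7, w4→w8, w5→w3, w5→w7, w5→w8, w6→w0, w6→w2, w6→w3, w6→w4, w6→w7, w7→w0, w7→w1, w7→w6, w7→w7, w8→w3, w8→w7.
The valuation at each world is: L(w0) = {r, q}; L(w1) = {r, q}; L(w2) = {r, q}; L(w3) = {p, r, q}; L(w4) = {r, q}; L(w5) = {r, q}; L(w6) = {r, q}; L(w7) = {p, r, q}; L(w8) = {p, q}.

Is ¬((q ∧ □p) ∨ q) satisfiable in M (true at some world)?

No

Let φ = ¬((q ∧ □p) ∨ q). Evaluate φ at each world:
  w0 (successors {w3, w5, w7}): φ is false.
  w1 (successors {w0, w1, w5, w6, w8}): φ is false.
  w2 (successors {w1, w3, w4, w5, w6}): φ is false.
  w3 (successors {w0, w1, w4}): φ is false.
  w4 (successors {w3, w4, w5, w6, w7, w8}): φ is false.
  w5 (successors {w3, w7, w8}): φ is false.
  w6 (successors {w0, w2, w3, w4, w7}): φ is false.
  w7 (successors {w0, w1, w6, w7}): φ is false.
  w8 (successors {w3, w7}): φ is false.
For instance, at w7:
  At w7: (q ∧ □p) ∨ q is true, so ¬((q ∧ □p) ∨ q) is false.
    At w7: q ∧ □p is false, q is true, so (q ∧ □p) ∨ q is true.
      At w7: q is true, □p is false, so q ∧ □p is false.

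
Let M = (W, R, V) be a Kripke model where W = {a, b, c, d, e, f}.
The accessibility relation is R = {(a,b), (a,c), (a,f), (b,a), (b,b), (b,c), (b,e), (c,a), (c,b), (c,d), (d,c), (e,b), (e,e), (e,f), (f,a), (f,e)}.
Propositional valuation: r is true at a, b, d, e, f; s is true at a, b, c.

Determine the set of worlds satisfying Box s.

d

Let φ = Box s. Evaluate φ at each world:
  a (successors {b, c, f}): φ is false.
  b (successors {a, b, c, e}): φ is false.
  c (successors {a, b, d}): φ is false.
  d (successors {c}): φ is true.
  e (successors {b, e, f}): φ is false.
  f (successors {a, e}): φ is false.
For instance, at c:
  At c: Box s requires s at every successor {a, b, d}.
    s fails at d, so Box s is false at c.
Satisfying worlds: {d}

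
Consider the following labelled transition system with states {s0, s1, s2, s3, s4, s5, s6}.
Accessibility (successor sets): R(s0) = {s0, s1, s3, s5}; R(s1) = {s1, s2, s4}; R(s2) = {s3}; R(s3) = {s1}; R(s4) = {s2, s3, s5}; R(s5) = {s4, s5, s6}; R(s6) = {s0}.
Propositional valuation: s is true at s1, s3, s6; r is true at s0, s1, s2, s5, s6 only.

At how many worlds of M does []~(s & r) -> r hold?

6

Recall that []ψ holds at a world iff ψ holds at every accessible world, and <>ψ holds iff ψ holds at some accessible world.
Let φ = []~(s & r) -> r. Evaluate φ at each world:
  s0 (successors {s0, s1, s3, s5}): φ is true.
  s1 (successors {s1, s2, s4}): φ is true.
  s2 (successors {s3}): φ is true.
  s3 (successors {s1}): φ is true.
  s4 (successors {s2, s3, s5}): φ is false.
  s5 (successors {s4, s5, s6}): φ is true.
  s6 (successors {s0}): φ is true.
For instance, at s3:
  At s3: []~(s & r) is false, r is false, so []~(s & r) -> r is true.
    At s3: []~(s & r) requires ~(s & r) at every successor {s1}.
      ~(s & r) fails at s1, so []~(s & r) is false at s3.
Satisfying worlds: {s0, s1, s2, s3, s5, s6}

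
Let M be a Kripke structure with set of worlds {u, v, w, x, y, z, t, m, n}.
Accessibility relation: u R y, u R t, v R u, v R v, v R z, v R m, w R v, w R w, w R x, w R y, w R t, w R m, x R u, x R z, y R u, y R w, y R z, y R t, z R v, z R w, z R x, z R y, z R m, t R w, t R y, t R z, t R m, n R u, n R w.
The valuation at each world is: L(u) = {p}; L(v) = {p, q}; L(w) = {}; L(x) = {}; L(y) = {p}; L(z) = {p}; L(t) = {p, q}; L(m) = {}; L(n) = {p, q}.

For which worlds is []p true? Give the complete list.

Recall that []ψ holds at a world iff ψ holds at every accessible world, and <>ψ holds iff ψ holds at some accessible world.
Let φ = []p. Evaluate φ at each world:
  u (successors {y, t}): φ is true.
  v (successors {u, v, z, m}): φ is false.
  w (successors {v, w, x, y, t, m}): φ is false.
  x (successors {u, z}): φ is true.
  y (successors {u, w, z, t}): φ is false.
  z (successors {v, w, x, y, m}): φ is false.
  t (successors {w, y, z, m}): φ is false.
  m (successors ∅): φ is true.
  n (successors {u, w}): φ is false.
For instance, at z:
  At z: []p requires p at every successor {v, w, x, y, m}.
    p fails at w, so []p is false at z.
Satisfying worlds: {u, x, m}

u, x, m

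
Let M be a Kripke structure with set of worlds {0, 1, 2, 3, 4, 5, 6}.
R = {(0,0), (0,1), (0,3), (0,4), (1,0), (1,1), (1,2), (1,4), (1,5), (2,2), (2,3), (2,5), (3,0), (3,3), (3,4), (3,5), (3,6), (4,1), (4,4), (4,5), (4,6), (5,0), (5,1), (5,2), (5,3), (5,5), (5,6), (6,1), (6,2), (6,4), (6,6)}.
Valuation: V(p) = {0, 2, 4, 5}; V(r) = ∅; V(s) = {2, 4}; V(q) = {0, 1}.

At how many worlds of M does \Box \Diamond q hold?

Let φ = \Box \Diamond q. Evaluate φ at each world:
  0 (successors {0, 1, 3, 4}): φ is true.
  1 (successors {0, 1, 2, 4, 5}): φ is false.
  2 (successors {2, 3, 5}): φ is false.
  3 (successors {0, 3, 4, 5, 6}): φ is true.
  4 (successors {1, 4, 5, 6}): φ is true.
  5 (successors {0, 1, 2, 3, 5, 6}): φ is false.
  6 (successors {1, 2, 4, 6}): φ is false.
For instance, at 6:
  At 6: \Box \Diamond q requires \Diamond q at every successor {1, 2, 4, 6}.
    \Diamond q fails at 2, so \Box \Diamond q is false at 6.
      At 2: \Diamond q requires q at some successor in {2, 3, 5}.
        At 2: q is false.
        At 3: q is false.
        At 5: q is false.
      So \Diamond q is false at 2.
Satisfying worlds: {0, 3, 4}

3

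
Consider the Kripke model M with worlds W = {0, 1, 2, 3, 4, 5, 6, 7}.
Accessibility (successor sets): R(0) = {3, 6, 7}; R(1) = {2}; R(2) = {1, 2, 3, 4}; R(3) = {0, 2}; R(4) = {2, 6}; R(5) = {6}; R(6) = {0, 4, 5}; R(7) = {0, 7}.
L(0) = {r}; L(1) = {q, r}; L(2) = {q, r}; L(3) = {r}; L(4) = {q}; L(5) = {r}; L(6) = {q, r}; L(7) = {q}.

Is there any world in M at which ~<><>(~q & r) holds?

No

Let φ = ~<><>(~q & r). Evaluate φ at each world:
  0 (successors {3, 6, 7}): φ is false.
  1 (successors {2}): φ is false.
  2 (successors {1, 2, 3, 4}): φ is false.
  3 (successors {0, 2}): φ is false.
  4 (successors {2, 6}): φ is false.
  5 (successors {6}): φ is false.
  6 (successors {0, 4, 5}): φ is false.
  7 (successors {0, 7}): φ is false.
For instance, at 5:
  At 5: <><>(~q & r) is true, so ~<><>(~q & r) is false.
    At 5: <><>(~q & r) requires <>(~q & r) at some successor in {6}.
      <>(~q & r) holds at 6, so <><>(~q & r) is true at 5.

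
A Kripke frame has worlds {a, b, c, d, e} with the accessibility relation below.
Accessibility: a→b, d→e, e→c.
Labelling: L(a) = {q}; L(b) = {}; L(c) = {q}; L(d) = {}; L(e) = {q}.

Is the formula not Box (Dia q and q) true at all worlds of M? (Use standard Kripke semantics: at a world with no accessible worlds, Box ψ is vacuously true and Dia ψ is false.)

Let φ = not Box (Dia q and q). Evaluate φ at each world:
  a (successors {b}): φ is true.
  b (successors ∅): φ is false.
  c (successors ∅): φ is false.
  d (successors {e}): φ is false.
  e (successors {c}): φ is true.
Detail at b (counterexample):
  At b: Box (Dia q and q) is true, so not Box (Dia q and q) is false.
    At b: no accessible worlds, so Box (Dia q and q) holds vacuously.

No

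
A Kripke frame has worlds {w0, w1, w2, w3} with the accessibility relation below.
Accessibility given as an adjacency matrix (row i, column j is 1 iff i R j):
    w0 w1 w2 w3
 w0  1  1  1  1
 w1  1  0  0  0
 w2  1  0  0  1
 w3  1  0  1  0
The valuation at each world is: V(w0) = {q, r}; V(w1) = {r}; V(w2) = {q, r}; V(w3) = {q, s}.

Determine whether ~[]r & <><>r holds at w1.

No

At w1: ~[]r is false, <><>r is true, so ~[]r & <><>r is false.
  At w1: []r is true, so ~[]r is false.
    At w1: []r requires r at every successor {w0}.
      At w0: r is true.
    So []r is true at w1.
  At w1: <><>r requires <>r at some successor in {w0}.
    <>r holds at w0, so <><>r is true at w1.
      At w0: <>r requires r at some successor in {w0, w1, w2, w3}.
        r holds at w0, so <>r is true at w0.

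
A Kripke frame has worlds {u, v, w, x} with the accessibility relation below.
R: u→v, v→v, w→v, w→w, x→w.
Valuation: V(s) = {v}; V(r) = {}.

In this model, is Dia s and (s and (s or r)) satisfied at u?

No

At u: Dia s is true, s and (s or r) is false, so Dia s and (s and (s or r)) is false.
  At u: Dia s requires s at some successor in {v}.
    s holds at v, so Dia s is true at u.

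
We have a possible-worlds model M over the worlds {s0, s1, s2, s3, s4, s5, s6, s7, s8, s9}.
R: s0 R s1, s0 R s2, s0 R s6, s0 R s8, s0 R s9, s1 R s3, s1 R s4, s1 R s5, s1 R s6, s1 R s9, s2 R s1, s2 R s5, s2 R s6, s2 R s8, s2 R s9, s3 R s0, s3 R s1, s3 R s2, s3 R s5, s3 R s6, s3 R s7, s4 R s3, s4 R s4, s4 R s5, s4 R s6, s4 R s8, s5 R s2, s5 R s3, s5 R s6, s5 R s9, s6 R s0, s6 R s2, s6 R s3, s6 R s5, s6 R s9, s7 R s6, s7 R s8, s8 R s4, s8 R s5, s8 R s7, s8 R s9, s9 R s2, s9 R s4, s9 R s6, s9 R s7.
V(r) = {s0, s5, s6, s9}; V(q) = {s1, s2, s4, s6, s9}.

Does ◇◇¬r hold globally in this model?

Yes

Recall that ◇ψ holds at a world iff ψ holds at some accessible world.
Let φ = ◇◇¬r. Evaluate φ at each world:
  s0 (successors {s1, s2, s6, s8, s9}): φ is true.
  s1 (successors {s3, s4, s5, s6, s9}): φ is true.
  s2 (successors {s1, s5, s6, s8, s9}): φ is true.
  s3 (successors {s0, s1, s2, s5, s6, s7}): φ is true.
  s4 (successors {s3, s4, s5, s6, s8}): φ is true.
  s5 (successors {s2, s3, s6, s9}): φ is true.
  s6 (successors {s0, s2, s3, s5, s9}): φ is true.
  s7 (successors {s6, s8}): φ is true.
  s8 (successors {s4, s5, s7, s9}): φ is true.
  s9 (successors {s2, s4, s6, s7}): φ is true.
For instance, at s9:
  At s9: ◇◇¬r requires ◇¬r at some successor in {s2, s4, s6, s7}.
    ◇¬r holds at s2, so ◇◇¬r is true at s9.
      At s2: ◇¬r requires ¬r at some successor in {s1, s5, s6, s8, s9}.
        ¬r holds at s1, so ◇¬r is true at s2.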